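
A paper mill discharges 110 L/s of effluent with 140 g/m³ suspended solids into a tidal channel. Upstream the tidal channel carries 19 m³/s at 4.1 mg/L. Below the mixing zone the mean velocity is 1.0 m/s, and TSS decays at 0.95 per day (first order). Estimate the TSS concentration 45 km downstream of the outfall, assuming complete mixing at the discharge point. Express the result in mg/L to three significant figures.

110 L/s = 0.11 m³/s.
After complete mixing, C₀ = (0.11·140 + 19·4.1) / 19.11 = 4.882 mg/L.
Travel time t = 4.5e+04 m / 1.0 m/s = 4.5e+04 s = 0.5208 d.
C = 4.882·exp(−0.95·0.5208) = 4.882·0.6097 = 2.977 mg/L.

2.98 mg/L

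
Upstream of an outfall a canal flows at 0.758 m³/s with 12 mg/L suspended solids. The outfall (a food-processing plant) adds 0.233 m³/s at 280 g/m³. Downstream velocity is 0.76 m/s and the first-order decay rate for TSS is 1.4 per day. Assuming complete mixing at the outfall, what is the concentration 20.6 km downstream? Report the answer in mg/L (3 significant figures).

After complete mixing, C₀ = (0.233·280 + 0.758·12) / 0.991 = 75.01 mg/L.
Travel time t = 2.06e+04 m / 0.76 m/s = 2.711e+04 s = 0.3137 d.
C = 75.01·exp(−1.4·0.3137) = 75.01·0.6445 = 48.35 mg/L.

48.3 mg/L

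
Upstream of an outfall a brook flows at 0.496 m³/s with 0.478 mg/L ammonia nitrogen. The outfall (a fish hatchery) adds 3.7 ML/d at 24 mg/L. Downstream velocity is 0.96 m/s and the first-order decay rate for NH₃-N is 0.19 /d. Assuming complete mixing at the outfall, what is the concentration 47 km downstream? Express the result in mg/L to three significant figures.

2.11 mg/L

3.7 ML/d = 0.04282 m³/s.
After complete mixing, C₀ = (0.04282·24 + 0.496·0.478) / 0.5388 = 2.347 mg/L.
Travel time t = 4.7e+04 m / 0.96 m/s = 4.896e+04 s = 0.5666 d.
C = 2.347·exp(−0.19·0.5666) = 2.347·0.8979 = 2.108 mg/L.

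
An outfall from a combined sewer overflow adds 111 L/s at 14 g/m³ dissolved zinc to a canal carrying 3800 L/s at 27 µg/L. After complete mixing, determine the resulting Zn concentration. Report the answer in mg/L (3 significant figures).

0.424 mg/L

111 L/s = 0.111 m³/s.
3800 L/s = 3.8 m³/s.
27 µg/L = 0.027 mg/L.
Flow-weighted mixing gives C = (0.111·14 + 3.8·0.027) / (0.111 + 3.8) = 1.657/3.911 = 0.4236 mg/L.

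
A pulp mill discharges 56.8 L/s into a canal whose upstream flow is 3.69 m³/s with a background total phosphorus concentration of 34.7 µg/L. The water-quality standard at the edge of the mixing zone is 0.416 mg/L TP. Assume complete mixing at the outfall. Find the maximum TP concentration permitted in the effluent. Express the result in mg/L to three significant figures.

25.2 mg/L

56.8 L/s = 0.0568 m³/s.
34.7 µg/L = 0.0347 mg/L.
Mass balance: 0.416·3.747 = 0.0568·Cₑ + 3.69·0.0347.
Cₑ = (1.559 − 0.128) / 0.0568 = 25.19 mg/L.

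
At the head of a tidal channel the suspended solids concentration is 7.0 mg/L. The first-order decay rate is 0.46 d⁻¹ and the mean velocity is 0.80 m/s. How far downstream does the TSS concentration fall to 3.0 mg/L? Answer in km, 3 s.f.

From C = C₀·e^(−kt), t = ln(C₀/C)/k = ln(7.0/3.0)/0.46 = 0.8473/0.46 = 1.842 d.
Distance = v·t = 0.80 m/s × 1.591e+05 s = 1.273e+05 m = 127.3 km.

127 km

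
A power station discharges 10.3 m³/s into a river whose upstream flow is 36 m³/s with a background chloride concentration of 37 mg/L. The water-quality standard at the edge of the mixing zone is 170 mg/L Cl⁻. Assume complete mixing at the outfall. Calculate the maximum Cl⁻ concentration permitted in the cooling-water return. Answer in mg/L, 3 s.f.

Mass balance: 170·46.3 = 10.3·Cₑ + 36·37.
Cₑ = (7871 − 1332) / 10.3 = 634.9 mg/L.

635 mg/L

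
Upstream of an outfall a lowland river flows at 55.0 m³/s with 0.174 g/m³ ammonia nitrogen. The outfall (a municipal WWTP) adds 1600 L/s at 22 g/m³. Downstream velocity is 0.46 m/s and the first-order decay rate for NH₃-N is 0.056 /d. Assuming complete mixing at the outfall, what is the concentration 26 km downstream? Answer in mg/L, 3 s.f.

0.763 mg/L

1600 L/s = 1.6 m³/s.
After complete mixing, C₀ = (1.6·22 + 55·0.174) / 56.6 = 0.791 mg/L.
Travel time t = 2.6e+04 m / 0.46 m/s = 5.652e+04 s = 0.6542 d.
C = 0.791·exp(−0.056·0.6542) = 0.791·0.964 = 0.7625 mg/L.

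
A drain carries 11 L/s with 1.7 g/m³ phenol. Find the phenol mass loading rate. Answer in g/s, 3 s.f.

11 L/s = 0.011 m³/s.
Mass flux = Q·C = 0.011 m³/s × 1.7 g/m³ = 0.0187 g/s.

0.0187 g/s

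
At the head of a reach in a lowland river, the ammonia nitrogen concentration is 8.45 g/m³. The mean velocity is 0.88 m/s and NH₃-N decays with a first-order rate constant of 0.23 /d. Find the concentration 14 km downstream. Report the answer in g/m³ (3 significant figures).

8.10 g/m³

Travel time t = 14 km / 0.88 m/s = 1.4e+04/0.88 = 1.591e+04 s = 0.1841 d.
First-order decay: C = 8.45·exp(−0.23·0.1841) = 8.45·0.9585 = 8.1 g/m³.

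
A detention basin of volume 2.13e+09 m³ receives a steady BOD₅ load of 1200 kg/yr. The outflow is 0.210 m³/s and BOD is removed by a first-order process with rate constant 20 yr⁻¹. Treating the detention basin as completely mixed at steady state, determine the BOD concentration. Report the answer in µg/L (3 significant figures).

0.0282 µg/L

Outflow Q = 0.210 m³/s × 3.156e+07 s/yr = 6.627e+06 m³/yr.
Steady-state CSTR mass balance: W = Q·C + k·V·C, so C = W/(Q + kV).
Q + kV = 6.627e+06 + 20·2.13e+09 = 4.261e+10 m³/yr.
C = 1200/4.261e+10 = 2.816e-08 kg/m³ = 2.816e-05 mg/L = 0.02816 µg/L.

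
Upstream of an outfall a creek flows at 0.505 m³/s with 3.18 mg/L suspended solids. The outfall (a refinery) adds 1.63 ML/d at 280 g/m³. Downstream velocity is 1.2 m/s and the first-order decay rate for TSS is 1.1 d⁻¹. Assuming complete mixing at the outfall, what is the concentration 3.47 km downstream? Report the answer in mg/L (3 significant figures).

1.63 ML/d = 0.01887 m³/s.
After complete mixing, C₀ = (0.01887·280 + 0.505·3.18) / 0.5239 = 13.15 mg/L.
Travel time t = 3470 m / 1.2 m/s = 2892 s = 0.03347 d.
C = 13.15·exp(−1.1·0.03347) = 13.15·0.9639 = 12.67 mg/L.

12.7 mg/L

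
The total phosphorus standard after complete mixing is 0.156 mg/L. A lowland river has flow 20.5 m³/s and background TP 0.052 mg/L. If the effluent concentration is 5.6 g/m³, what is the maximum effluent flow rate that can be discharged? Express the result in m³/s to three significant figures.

0.392 m³/s

Mass balance at complete mixing: C_std·(Q_w + Q_r) = Q_w·C_e + Q_r·C_b.
Rearranging, Q_w = Q_r·(C_std − C_b)/(C_e − C_std) = 20.5·(0.156 − 0.052) / (5.6 − 0.156) = 0.3916 m³/s.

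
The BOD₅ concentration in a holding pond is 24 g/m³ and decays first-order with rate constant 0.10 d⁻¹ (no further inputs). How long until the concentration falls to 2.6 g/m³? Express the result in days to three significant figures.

22.2 d

t = ln(C₀/C)/k = ln(24/2.6)/0.10 = 2.223/0.10 = 22.23 d.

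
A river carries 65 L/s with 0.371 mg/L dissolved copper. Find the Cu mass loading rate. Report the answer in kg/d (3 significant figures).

2.08 kg/d

65 L/s = 0.065 m³/s.
Mass flux = Q·C = 0.065 m³/s × 0.371 g/m³ = 0.02412 g/s.
= 0.02412 g/s × 86.4 = 2.084 kg/d.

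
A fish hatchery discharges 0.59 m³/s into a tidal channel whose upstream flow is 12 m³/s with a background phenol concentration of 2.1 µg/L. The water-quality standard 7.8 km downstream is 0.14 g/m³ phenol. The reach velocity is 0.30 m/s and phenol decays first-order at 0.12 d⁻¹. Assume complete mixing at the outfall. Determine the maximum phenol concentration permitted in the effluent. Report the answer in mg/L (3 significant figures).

3.05 mg/L

2.1 µg/L = 0.0021 mg/L.
Travel time to the compliance point: t = 7800/0.30 = 2.6e+04 s = 0.3009 d; decay factor exp(−0.12·0.3009) = 0.9645.
So the concentration just after mixing may be at most 0.14/0.9645 = 0.1451 mg/L.
Mass balance: 0.1451·12.59 = 0.59·Cₑ + 12·0.0021.
Cₑ = (1.827 − 0.0252) / 0.59 = 3.055 mg/L.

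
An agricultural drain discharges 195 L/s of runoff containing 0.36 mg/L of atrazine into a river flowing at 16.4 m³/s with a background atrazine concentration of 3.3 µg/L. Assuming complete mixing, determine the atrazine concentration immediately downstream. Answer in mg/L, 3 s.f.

195 L/s = 0.195 m³/s.
3.3 µg/L = 0.0033 mg/L.
Flow-weighted mixing gives C = (0.195·0.36 + 16.4·0.0033) / (0.195 + 16.4) = 0.1243/16.59 = 0.007491 mg/L.

0.00749 mg/L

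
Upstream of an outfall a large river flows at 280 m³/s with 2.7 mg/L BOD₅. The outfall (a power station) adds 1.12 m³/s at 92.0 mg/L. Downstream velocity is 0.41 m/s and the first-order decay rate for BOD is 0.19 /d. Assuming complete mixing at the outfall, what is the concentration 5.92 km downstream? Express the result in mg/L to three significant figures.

After complete mixing, C₀ = (1.12·92 + 280·2.7) / 281.1 = 3.056 mg/L.
Travel time t = 5920 m / 0.41 m/s = 1.444e+04 s = 0.1671 d.
C = 3.056·exp(−0.19·0.1671) = 3.056·0.9687 = 2.96 mg/L.

2.96 mg/L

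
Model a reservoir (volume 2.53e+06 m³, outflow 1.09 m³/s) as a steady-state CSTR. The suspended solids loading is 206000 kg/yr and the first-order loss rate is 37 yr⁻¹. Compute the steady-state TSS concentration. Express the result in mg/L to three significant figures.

Outflow Q = 1.09 m³/s × 3.156e+07 s/yr = 3.44e+07 m³/yr.
Steady-state CSTR mass balance: W = Q·C + k·V·C, so C = W/(Q + kV).
Q + kV = 3.44e+07 + 37·2.53e+06 = 1.28e+08 m³/yr.
C = 206000/1.28e+08 = 0.001609 kg/m³ = 1.609 mg/L.

1.61 mg/L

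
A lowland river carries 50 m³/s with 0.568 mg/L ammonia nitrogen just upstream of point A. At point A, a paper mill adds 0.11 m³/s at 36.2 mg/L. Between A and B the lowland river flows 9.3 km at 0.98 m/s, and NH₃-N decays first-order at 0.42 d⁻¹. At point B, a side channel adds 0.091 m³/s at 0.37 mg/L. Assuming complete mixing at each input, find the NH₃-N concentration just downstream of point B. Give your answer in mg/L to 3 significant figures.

0.617 mg/L

After input A: C = (50·0.568 + 0.11·36.2) / 50.11 = 0.6462 mg/L.
Over the 9.3 km reach to input B (t = 9490 s = 0.1098 d), decay gives C = 0.6462·exp(−0.42·0.1098) = 0.6171 mg/L.
After input B: C = (50.11·0.6171 + 0.091·0.37) / 50.2 = 0.6166 mg/L.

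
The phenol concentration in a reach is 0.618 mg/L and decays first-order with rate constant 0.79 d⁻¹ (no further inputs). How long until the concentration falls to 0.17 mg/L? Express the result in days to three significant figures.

t = ln(C₀/C)/k = ln(0.618/0.17)/0.79 = 1.291/0.79 = 1.634 d.

1.63 d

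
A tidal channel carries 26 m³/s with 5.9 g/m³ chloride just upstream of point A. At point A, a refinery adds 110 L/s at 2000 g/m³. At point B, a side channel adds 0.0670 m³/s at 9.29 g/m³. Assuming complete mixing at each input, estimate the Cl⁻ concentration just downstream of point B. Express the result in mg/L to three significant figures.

14.3 mg/L

110 L/s = 0.11 m³/s.
After input A: C = (26·5.9 + 0.11·2000) / 26.11 = 14.3 mg/L.
After input B: C = (26.11·14.3 + 0.067·9.29) / 26.18 = 14.29 mg/L.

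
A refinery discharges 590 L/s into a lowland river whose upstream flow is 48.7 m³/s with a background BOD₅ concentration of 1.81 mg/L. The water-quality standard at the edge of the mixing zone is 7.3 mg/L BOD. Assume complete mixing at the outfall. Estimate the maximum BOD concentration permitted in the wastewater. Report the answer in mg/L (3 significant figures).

460 mg/L

590 L/s = 0.59 m³/s.
Mass balance: 7.3·49.29 = 0.59·Cₑ + 48.7·1.81.
Cₑ = (359.8 − 88.15) / 0.59 = 460.5 mg/L.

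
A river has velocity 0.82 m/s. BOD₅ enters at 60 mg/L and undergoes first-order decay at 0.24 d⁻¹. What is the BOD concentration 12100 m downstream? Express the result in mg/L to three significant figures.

Travel time t = 12100 m / 0.82 m/s = 1.21e+04/0.82 = 1.476e+04 s = 0.1708 d.
First-order decay: C = 60·exp(−0.24·0.1708) = 60·0.9598 = 57.59 mg/L.

57.6 mg/L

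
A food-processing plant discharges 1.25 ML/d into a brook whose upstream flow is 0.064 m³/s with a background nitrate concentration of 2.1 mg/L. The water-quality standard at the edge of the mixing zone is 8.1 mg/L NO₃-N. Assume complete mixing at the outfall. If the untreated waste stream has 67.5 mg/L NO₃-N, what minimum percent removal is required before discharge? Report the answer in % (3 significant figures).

1.25 ML/d = 0.01447 m³/s.
Mass balance: 8.1·0.07847 = 0.01447·Cₑ + 0.064·2.1.
Cₑ = (0.6356 − 0.1344) / 0.01447 = 34.64 mg/L.
Required removal = 1 − 34.64/67.5 = 48.68 %.

48.7 %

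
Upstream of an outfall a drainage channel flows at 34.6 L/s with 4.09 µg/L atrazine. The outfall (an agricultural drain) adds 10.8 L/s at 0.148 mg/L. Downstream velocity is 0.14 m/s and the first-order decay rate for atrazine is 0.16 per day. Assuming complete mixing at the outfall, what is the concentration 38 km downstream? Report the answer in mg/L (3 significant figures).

0.0232 mg/L

10.8 L/s = 0.0108 m³/s.
34.6 L/s = 0.0346 m³/s.
4.09 µg/L = 0.00409 mg/L.
After complete mixing, C₀ = (0.0108·0.148 + 0.0346·0.00409) / 0.0454 = 0.03832 mg/L.
Travel time t = 3.8e+04 m / 0.14 m/s = 2.714e+05 s = 3.142 d.
C = 0.03832·exp(−0.16·3.142) = 0.03832·0.6049 = 0.02318 mg/L.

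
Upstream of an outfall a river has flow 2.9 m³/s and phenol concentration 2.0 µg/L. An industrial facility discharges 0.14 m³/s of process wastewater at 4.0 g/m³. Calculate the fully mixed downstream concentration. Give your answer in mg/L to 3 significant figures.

0.186 mg/L

2.0 µg/L = 0.002 mg/L.
By mass balance at complete mixing, C = (0.14·4 + 2.9·0.002) / (0.14 + 2.9) = 0.5658/3.04 = 0.1861 mg/L.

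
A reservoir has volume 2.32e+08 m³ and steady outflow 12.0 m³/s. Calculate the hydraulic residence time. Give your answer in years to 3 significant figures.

0.613 yr

Q = 12.0 m³/s × 3.156e+07 s/yr = 3.787e+08 m³/yr.
Hydraulic residence time τ = V/Q = 2.32e+08/3.787e+08 = 0.6126 yr.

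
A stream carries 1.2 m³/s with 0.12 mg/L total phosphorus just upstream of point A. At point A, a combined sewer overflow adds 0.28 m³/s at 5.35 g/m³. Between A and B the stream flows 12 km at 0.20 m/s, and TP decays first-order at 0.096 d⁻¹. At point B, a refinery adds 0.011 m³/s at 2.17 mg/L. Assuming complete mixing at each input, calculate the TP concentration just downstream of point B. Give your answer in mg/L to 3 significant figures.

1.05 mg/L

After input A: C = (1.2·0.12 + 0.28·5.35) / 1.48 = 1.109 mg/L.
Over the 12 km reach to input B (t = 6e+04 s = 0.6944 d), decay gives C = 1.109·exp(−0.096·0.6944) = 1.038 mg/L.
After input B: C = (1.48·1.038 + 0.011·2.17) / 1.491 = 1.046 mg/L.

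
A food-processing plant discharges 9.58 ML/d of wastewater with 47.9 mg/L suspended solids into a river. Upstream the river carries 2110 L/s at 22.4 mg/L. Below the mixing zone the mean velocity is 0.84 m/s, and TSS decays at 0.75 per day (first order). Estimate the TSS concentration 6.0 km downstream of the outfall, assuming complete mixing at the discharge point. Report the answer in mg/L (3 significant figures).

22.2 mg/L

9.58 ML/d = 0.1109 m³/s.
2110 L/s = 2.11 m³/s.
After complete mixing, C₀ = (0.1109·47.9 + 2.11·22.4) / 2.221 = 23.67 mg/L.
Travel time t = 6000 m / 0.84 m/s = 7143 s = 0.08267 d.
C = 23.67·exp(−0.75·0.08267) = 23.67·0.9399 = 22.25 mg/L.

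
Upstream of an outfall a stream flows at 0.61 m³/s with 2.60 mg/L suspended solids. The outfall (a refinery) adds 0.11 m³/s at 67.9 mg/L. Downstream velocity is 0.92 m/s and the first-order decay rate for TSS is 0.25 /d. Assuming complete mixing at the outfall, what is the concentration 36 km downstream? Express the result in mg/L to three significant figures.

After complete mixing, C₀ = (0.11·67.9 + 0.61·2.6) / 0.72 = 12.58 mg/L.
Travel time t = 3.6e+04 m / 0.92 m/s = 3.913e+04 s = 0.4529 d.
C = 12.58·exp(−0.25·0.4529) = 12.58·0.893 = 11.23 mg/L.

11.2 mg/L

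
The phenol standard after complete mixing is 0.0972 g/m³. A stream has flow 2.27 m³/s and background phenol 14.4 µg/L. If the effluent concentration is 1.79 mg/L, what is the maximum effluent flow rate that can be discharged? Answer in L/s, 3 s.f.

14.4 µg/L = 0.0144 mg/L.
Mass balance at complete mixing: C_std·(Q_w + Q_r) = Q_w·C_e + Q_r·C_b.
Rearranging, Q_w = Q_r·(C_std − C_b)/(C_e − C_std) = 2.27·(0.0972 − 0.0144) / (1.79 − 0.0972) = 0.111 m³/s.
= 111 L/s.

111 L/s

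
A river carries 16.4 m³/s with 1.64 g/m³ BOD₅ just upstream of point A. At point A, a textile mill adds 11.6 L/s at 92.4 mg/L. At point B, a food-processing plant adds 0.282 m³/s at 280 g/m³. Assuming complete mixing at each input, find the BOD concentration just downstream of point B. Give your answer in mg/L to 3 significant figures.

6.41 mg/L

11.6 L/s = 0.0116 m³/s.
After input A: C = (16.4·1.64 + 0.0116·92.4) / 16.41 = 1.704 mg/L.
After input B: C = (16.41·1.704 + 0.282·280) / 16.69 = 6.405 mg/L.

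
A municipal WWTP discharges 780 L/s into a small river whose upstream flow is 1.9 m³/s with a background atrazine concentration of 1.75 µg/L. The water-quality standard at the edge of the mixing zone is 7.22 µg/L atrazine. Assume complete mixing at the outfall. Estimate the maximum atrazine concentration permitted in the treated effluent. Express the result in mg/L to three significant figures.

780 L/s = 0.78 m³/s.
1.75 µg/L = 0.00175 mg/L.
7.22 µg/L = 0.00722 mg/L.
Mass balance: 0.00722·2.68 = 0.78·Cₑ + 1.9·0.00175.
Cₑ = (0.01935 − 0.003325) / 0.78 = 0.02054 mg/L.

0.0205 mg/L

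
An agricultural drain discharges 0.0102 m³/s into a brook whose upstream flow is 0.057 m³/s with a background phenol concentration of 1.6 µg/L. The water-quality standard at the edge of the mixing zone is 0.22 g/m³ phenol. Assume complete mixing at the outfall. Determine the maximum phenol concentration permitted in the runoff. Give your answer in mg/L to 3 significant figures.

1.44 mg/L

1.6 µg/L = 0.0016 mg/L.
Mass balance: 0.22·0.0672 = 0.0102·Cₑ + 0.057·0.0016.
Cₑ = (0.01478 − 9.12e-05) / 0.0102 = 1.44 mg/L.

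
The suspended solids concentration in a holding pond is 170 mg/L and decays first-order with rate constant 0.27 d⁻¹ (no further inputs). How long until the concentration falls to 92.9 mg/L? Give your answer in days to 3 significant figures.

2.24 d

t = ln(C₀/C)/k = ln(170/92.9)/0.27 = 0.6043/0.27 = 2.238 d.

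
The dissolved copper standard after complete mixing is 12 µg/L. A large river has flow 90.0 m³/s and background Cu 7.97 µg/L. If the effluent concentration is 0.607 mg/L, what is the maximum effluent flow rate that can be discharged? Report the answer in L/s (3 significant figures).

7.97 µg/L = 0.00797 mg/L.
12 µg/L = 0.012 mg/L.
Mass balance at complete mixing: C_std·(Q_w + Q_r) = Q_w·C_e + Q_r·C_b.
Rearranging, Q_w = Q_r·(C_std − C_b)/(C_e − C_std) = 90.0·(0.012 − 0.00797) / (0.607 − 0.012) = 0.6096 m³/s.
= 609.6 L/s.

610 L/s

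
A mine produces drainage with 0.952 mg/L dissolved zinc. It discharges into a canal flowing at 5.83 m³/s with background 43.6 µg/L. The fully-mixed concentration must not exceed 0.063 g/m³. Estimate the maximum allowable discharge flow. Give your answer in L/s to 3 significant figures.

127 L/s

43.6 µg/L = 0.0436 mg/L.
Mass balance at complete mixing: C_std·(Q_w + Q_r) = Q_w·C_e + Q_r·C_b.
Rearranging, Q_w = Q_r·(C_std − C_b)/(C_e − C_std) = 5.83·(0.063 − 0.0436) / (0.952 − 0.063) = 0.1272 m³/s.
= 127.2 L/s.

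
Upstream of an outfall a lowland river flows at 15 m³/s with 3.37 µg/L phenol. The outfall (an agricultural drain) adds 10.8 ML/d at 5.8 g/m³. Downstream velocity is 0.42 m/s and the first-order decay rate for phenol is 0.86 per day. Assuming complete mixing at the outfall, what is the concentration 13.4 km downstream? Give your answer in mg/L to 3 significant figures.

0.0373 mg/L

10.8 ML/d = 0.125 m³/s.
3.37 µg/L = 0.00337 mg/L.
After complete mixing, C₀ = (0.125·5.8 + 15·0.00337) / 15.12 = 0.05128 mg/L.
Travel time t = 1.34e+04 m / 0.42 m/s = 3.19e+04 s = 0.3693 d.
C = 0.05128·exp(−0.86·0.3693) = 0.05128·0.7279 = 0.03732 mg/L.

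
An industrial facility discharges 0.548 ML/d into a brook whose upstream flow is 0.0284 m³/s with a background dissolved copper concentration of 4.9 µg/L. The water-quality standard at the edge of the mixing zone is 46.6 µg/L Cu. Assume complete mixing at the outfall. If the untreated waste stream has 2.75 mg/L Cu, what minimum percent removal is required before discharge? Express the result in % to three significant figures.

0.548 ML/d = 0.006343 m³/s.
4.9 µg/L = 0.0049 mg/L.
46.6 µg/L = 0.0466 mg/L.
Mass balance: 0.0466·0.03474 = 0.006343·Cₑ + 0.0284·0.0049.
Cₑ = (0.001619 − 0.0001392) / 0.006343 = 0.2333 mg/L.
Required removal = 1 − 0.2333/2.75 = 91.52 %.

91.5 %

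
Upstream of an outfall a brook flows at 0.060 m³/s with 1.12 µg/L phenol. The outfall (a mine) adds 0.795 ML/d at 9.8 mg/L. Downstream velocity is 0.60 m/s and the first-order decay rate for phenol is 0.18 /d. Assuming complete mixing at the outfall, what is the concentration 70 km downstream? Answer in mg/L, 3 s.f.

1.02 mg/L

0.795 ML/d = 0.009201 m³/s.
1.12 µg/L = 0.00112 mg/L.
After complete mixing, C₀ = (0.009201·9.8 + 0.06·0.00112) / 0.0692 = 1.304 mg/L.
Travel time t = 7e+04 m / 0.60 m/s = 1.167e+05 s = 1.35 d.
C = 1.304·exp(−0.18·1.35) = 1.304·0.7842 = 1.023 mg/L.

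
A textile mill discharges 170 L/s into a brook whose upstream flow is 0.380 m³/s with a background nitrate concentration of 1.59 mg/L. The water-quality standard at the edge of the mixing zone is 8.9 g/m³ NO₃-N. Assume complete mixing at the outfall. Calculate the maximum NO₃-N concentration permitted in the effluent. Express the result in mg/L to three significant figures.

170 L/s = 0.17 m³/s.
Mass balance: 8.9·0.55 = 0.17·Cₑ + 0.38·1.59.
Cₑ = (4.895 − 0.6042) / 0.17 = 25.24 mg/L.

25.2 mg/L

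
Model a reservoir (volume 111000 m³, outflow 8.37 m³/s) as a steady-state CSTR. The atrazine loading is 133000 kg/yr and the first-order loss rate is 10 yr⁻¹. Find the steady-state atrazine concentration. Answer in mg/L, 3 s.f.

Outflow Q = 8.37 m³/s × 3.156e+07 s/yr = 2.641e+08 m³/yr.
Steady-state CSTR mass balance: W = Q·C + k·V·C, so C = W/(Q + kV).
Q + kV = 2.641e+08 + 10·111000 = 2.652e+08 m³/yr.
C = 133000/2.652e+08 = 0.0005014 kg/m³ = 0.5014 mg/L.

0.501 mg/L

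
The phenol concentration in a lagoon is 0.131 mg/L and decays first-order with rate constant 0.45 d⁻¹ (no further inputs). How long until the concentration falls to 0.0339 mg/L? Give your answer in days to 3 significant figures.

3.00 d

t = ln(C₀/C)/k = ln(0.131/0.0339)/0.45 = 1.352/0.45 = 3.004 d.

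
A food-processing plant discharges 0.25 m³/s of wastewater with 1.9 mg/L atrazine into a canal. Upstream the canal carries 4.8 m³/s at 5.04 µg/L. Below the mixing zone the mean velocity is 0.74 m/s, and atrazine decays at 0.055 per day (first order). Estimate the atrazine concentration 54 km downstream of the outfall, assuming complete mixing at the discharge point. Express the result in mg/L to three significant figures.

0.0944 mg/L

5.04 µg/L = 0.00504 mg/L.
After complete mixing, C₀ = (0.25·1.9 + 4.8·0.00504) / 5.05 = 0.09885 mg/L.
Travel time t = 5.4e+04 m / 0.74 m/s = 7.297e+04 s = 0.8446 d.
C = 0.09885·exp(−0.055·0.8446) = 0.09885·0.9546 = 0.09436 mg/L.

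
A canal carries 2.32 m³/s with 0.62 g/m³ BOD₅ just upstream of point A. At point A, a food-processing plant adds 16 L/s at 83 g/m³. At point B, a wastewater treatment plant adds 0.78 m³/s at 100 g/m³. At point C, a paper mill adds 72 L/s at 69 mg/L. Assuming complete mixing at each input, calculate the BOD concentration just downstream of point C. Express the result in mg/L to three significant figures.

26.9 mg/L

16 L/s = 0.016 m³/s.
After input A: C = (2.32·0.62 + 0.016·83) / 2.336 = 1.184 mg/L.
After input B: C = (2.336·1.184 + 0.78·100) / 3.116 = 25.92 mg/L.
72 L/s = 0.072 m³/s.
After input C: C = (3.116·25.92 + 0.072·69) / 3.188 = 26.89 mg/L.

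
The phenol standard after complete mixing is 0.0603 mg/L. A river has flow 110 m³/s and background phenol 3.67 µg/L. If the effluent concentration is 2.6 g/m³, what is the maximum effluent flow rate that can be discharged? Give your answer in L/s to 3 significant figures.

2450 L/s

3.67 µg/L = 0.00367 mg/L.
Mass balance at complete mixing: C_std·(Q_w + Q_r) = Q_w·C_e + Q_r·C_b.
Rearranging, Q_w = Q_r·(C_std − C_b)/(C_e − C_std) = 110·(0.0603 − 0.00367) / (2.6 − 0.0603) = 2.453 m³/s.
= 2453 L/s.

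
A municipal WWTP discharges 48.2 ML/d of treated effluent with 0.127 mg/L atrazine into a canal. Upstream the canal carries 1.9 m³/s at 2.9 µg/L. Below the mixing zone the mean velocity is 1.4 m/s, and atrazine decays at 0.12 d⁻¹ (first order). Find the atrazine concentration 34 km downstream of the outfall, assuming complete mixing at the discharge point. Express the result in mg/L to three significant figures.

48.2 ML/d = 0.5579 m³/s.
2.9 µg/L = 0.0029 mg/L.
After complete mixing, C₀ = (0.5579·0.127 + 1.9·0.0029) / 2.458 = 0.03107 mg/L.
Travel time t = 3.4e+04 m / 1.4 m/s = 2.429e+04 s = 0.2811 d.
C = 0.03107·exp(−0.12·0.2811) = 0.03107·0.9668 = 0.03004 mg/L.

0.0300 mg/L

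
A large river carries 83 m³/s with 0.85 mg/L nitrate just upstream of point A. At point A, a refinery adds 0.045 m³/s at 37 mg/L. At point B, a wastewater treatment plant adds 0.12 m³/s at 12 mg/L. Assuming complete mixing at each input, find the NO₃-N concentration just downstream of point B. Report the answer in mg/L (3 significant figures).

After input A: C = (83·0.85 + 0.045·37) / 83.05 = 0.8696 mg/L.
After input B: C = (83.05·0.8696 + 0.12·12) / 83.17 = 0.8856 mg/L.

0.886 mg/L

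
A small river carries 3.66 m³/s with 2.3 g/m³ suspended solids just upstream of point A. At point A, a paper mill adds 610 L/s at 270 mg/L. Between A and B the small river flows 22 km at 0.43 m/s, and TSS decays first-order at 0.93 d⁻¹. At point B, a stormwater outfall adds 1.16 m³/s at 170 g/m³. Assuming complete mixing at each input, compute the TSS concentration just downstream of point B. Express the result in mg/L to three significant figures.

54.7 mg/L

610 L/s = 0.61 m³/s.
After input A: C = (3.66·2.3 + 0.61·270) / 4.27 = 40.54 mg/L.
Over the 22 km reach to input B (t = 5.116e+04 s = 0.5922 d), decay gives C = 40.54·exp(−0.93·0.5922) = 23.37 mg/L.
After input B: C = (4.27·23.37 + 1.16·170) / 5.43 = 54.7 mg/L.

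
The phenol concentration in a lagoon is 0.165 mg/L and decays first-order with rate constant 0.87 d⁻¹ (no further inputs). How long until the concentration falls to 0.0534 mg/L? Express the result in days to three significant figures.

1.30 d

t = ln(C₀/C)/k = ln(0.165/0.0534)/0.87 = 1.128/0.87 = 1.297 d.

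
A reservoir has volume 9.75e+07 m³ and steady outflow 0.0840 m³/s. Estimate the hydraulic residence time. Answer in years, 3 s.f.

Q = 0.0840 m³/s × 3.156e+07 s/yr = 2.651e+06 m³/yr.
Hydraulic residence time τ = V/Q = 9.75e+07/2.651e+06 = 36.78 yr.

36.8 yr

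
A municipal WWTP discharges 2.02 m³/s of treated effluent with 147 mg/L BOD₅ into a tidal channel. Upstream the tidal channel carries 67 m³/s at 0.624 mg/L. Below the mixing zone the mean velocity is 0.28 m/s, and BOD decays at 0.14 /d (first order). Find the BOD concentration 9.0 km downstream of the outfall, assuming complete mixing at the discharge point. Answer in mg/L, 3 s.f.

After complete mixing, C₀ = (2.02·147 + 67·0.624) / 69.02 = 4.908 mg/L.
Travel time t = 9000 m / 0.28 m/s = 3.214e+04 s = 0.372 d.
C = 4.908·exp(−0.14·0.372) = 4.908·0.9492 = 4.659 mg/L.

4.66 mg/L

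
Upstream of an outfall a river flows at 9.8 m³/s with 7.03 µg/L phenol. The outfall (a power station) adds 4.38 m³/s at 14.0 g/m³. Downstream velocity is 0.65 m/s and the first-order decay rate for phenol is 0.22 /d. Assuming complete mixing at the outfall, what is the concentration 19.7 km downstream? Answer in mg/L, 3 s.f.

4.01 mg/L

7.03 µg/L = 0.00703 mg/L.
After complete mixing, C₀ = (4.38·14 + 9.8·0.00703) / 14.18 = 4.329 mg/L.
Travel time t = 1.97e+04 m / 0.65 m/s = 3.031e+04 s = 0.3508 d.
C = 4.329·exp(−0.22·0.3508) = 4.329·0.9257 = 4.008 mg/L.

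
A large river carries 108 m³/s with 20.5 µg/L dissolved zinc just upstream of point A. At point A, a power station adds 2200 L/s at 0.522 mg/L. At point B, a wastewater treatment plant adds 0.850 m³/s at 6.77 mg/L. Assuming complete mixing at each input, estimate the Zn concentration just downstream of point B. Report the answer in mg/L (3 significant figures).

0.0821 mg/L

20.5 µg/L = 0.0205 mg/L.
2200 L/s = 2.2 m³/s.
After input A: C = (108·0.0205 + 2.2·0.522) / 110.2 = 0.03051 mg/L.
After input B: C = (110.2·0.03051 + 0.85·6.77) / 111 = 0.0821 mg/L.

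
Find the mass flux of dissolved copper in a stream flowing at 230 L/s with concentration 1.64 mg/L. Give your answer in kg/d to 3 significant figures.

230 L/s = 0.23 m³/s.
Mass flux = Q·C = 0.23 m³/s × 1.64 g/m³ = 0.3772 g/s.
= 0.3772 g/s × 86.4 = 32.59 kg/d.

32.6 kg/d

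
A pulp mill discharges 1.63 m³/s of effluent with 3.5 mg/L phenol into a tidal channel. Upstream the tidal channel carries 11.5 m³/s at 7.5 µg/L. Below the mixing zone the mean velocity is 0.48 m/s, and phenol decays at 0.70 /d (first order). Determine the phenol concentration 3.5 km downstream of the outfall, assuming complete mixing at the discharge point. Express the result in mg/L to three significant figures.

0.416 mg/L

7.5 µg/L = 0.0075 mg/L.
After complete mixing, C₀ = (1.63·3.5 + 11.5·0.0075) / 13.13 = 0.4411 mg/L.
Travel time t = 3500 m / 0.48 m/s = 7292 s = 0.08439 d.
C = 0.4411·exp(−0.70·0.08439) = 0.4411·0.9426 = 0.4158 mg/L.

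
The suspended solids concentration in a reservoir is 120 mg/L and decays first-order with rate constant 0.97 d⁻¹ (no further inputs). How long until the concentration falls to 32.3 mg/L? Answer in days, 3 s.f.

1.35 d

t = ln(C₀/C)/k = ln(120/32.3)/0.97 = 1.312/0.97 = 1.353 d.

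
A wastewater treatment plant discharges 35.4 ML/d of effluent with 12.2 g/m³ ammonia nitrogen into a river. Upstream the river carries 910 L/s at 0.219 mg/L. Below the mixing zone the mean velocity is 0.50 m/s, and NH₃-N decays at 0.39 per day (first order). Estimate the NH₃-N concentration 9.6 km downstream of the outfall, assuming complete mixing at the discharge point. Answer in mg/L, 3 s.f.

35.4 ML/d = 0.4097 m³/s.
910 L/s = 0.91 m³/s.
After complete mixing, C₀ = (0.4097·12.2 + 0.91·0.219) / 1.32 = 3.939 mg/L.
Travel time t = 9600 m / 0.50 m/s = 1.92e+04 s = 0.2222 d.
C = 3.939·exp(−0.39·0.2222) = 3.939·0.917 = 3.612 mg/L.

3.61 mg/L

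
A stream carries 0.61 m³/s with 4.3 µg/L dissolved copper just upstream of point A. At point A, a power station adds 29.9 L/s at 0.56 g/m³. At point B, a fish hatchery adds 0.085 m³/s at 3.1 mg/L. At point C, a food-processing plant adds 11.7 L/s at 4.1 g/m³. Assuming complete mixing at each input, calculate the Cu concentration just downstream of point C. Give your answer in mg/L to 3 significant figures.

4.3 µg/L = 0.0043 mg/L.
29.9 L/s = 0.0299 m³/s.
After input A: C = (0.61·0.0043 + 0.0299·0.56) / 0.6399 = 0.03027 mg/L.
After input B: C = (0.6399·0.03027 + 0.085·3.1) / 0.7249 = 0.3902 mg/L.
11.7 L/s = 0.0117 m³/s.
After input C: C = (0.7249·0.3902 + 0.0117·4.1) / 0.7366 = 0.4491 mg/L.

0.449 mg/L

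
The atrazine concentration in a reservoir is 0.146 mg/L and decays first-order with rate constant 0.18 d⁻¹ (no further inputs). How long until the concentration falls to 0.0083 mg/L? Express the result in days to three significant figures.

15.9 d

t = ln(C₀/C)/k = ln(0.146/0.0083)/0.18 = 2.867/0.18 = 15.93 d.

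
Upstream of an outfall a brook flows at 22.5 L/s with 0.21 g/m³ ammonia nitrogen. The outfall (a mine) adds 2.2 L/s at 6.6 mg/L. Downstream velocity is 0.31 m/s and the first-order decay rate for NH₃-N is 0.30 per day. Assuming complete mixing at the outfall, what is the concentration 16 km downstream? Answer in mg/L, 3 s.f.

0.651 mg/L

2.2 L/s = 0.0022 m³/s.
22.5 L/s = 0.0225 m³/s.
After complete mixing, C₀ = (0.0022·6.6 + 0.0225·0.21) / 0.0247 = 0.7791 mg/L.
Travel time t = 1.6e+04 m / 0.31 m/s = 5.161e+04 s = 0.5974 d.
C = 0.7791·exp(−0.30·0.5974) = 0.7791·0.8359 = 0.6513 mg/L.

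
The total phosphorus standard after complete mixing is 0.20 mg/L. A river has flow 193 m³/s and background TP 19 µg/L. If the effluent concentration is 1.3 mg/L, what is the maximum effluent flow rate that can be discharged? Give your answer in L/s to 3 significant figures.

19 µg/L = 0.019 mg/L.
Mass balance at complete mixing: C_std·(Q_w + Q_r) = Q_w·C_e + Q_r·C_b.
Rearranging, Q_w = Q_r·(C_std − C_b)/(C_e − C_std) = 193·(0.2 − 0.019) / (1.3 − 0.2) = 31.76 m³/s.
= 3.176e+04 L/s.

31800 L/s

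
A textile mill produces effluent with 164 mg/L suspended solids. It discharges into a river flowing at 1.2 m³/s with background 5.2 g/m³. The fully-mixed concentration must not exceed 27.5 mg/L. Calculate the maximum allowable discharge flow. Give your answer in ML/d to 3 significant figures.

Mass balance at complete mixing: C_std·(Q_w + Q_r) = Q_w·C_e + Q_r·C_b.
Rearranging, Q_w = Q_r·(C_std − C_b)/(C_e − C_std) = 1.2·(27.5 − 5.2) / (164 − 27.5) = 0.196 m³/s.
= 16.94 ML/d.

16.9 ML/d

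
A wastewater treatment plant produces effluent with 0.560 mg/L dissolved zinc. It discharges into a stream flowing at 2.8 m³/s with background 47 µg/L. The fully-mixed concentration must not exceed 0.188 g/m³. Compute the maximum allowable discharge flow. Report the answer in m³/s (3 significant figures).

47 µg/L = 0.047 mg/L.
Mass balance at complete mixing: C_std·(Q_w + Q_r) = Q_w·C_e + Q_r·C_b.
Rearranging, Q_w = Q_r·(C_std − C_b)/(C_e − C_std) = 2.8·(0.188 − 0.047) / (0.56 − 0.188) = 1.061 m³/s.

1.06 m³/s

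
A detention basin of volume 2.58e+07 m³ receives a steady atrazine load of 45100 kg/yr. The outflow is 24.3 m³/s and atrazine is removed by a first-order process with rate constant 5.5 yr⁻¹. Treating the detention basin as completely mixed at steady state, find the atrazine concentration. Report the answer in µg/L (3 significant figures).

49.6 µg/L

Outflow Q = 24.3 m³/s × 3.156e+07 s/yr = 7.668e+08 m³/yr.
Steady-state CSTR mass balance: W = Q·C + k·V·C, so C = W/(Q + kV).
Q + kV = 7.668e+08 + 5.5·2.58e+07 = 9.087e+08 m³/yr.
C = 45100/9.087e+08 = 4.963e-05 kg/m³ = 0.04963 mg/L = 49.63 µg/L.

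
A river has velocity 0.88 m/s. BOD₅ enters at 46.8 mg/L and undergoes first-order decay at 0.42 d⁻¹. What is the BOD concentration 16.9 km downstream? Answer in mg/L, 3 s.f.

42.6 mg/L

Travel time t = 16.9 km / 0.88 m/s = 1.69e+04/0.88 = 1.92e+04 s = 0.2223 d.
First-order decay: C = 46.8·exp(−0.42·0.2223) = 46.8·0.9109 = 42.63 mg/L.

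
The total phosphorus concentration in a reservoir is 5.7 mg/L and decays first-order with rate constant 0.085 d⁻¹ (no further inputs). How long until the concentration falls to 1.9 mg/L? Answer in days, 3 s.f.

12.9 d

t = ln(C₀/C)/k = ln(5.7/1.9)/0.085 = 1.099/0.085 = 12.92 d.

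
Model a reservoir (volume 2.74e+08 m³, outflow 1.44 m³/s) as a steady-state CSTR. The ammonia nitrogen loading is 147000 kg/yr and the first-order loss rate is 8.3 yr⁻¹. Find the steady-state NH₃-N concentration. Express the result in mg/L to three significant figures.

0.0634 mg/L

Outflow Q = 1.44 m³/s × 3.156e+07 s/yr = 4.544e+07 m³/yr.
Steady-state CSTR mass balance: W = Q·C + k·V·C, so C = W/(Q + kV).
Q + kV = 4.544e+07 + 8.3·2.74e+08 = 2.32e+09 m³/yr.
C = 147000/2.32e+09 = 6.337e-05 kg/m³ = 0.06337 mg/L.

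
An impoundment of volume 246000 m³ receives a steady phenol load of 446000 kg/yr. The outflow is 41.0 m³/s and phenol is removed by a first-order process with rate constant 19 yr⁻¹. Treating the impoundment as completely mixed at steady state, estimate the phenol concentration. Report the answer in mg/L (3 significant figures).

Outflow Q = 41.0 m³/s × 3.156e+07 s/yr = 1.294e+09 m³/yr.
Steady-state CSTR mass balance: W = Q·C + k·V·C, so C = W/(Q + kV).
Q + kV = 1.294e+09 + 19·246000 = 1.299e+09 m³/yr.
C = 446000/1.299e+09 = 0.0003435 kg/m³ = 0.3435 mg/L.

0.343 mg/L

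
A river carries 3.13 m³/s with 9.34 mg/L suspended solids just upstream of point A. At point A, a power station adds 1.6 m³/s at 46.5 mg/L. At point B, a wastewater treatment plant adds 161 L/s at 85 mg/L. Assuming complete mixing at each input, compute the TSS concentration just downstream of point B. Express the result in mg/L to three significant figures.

After input A: C = (3.13·9.34 + 1.6·46.5) / 4.73 = 21.91 mg/L.
161 L/s = 0.161 m³/s.
After input B: C = (4.73·21.91 + 0.161·85) / 4.891 = 23.99 mg/L.

24.0 mg/L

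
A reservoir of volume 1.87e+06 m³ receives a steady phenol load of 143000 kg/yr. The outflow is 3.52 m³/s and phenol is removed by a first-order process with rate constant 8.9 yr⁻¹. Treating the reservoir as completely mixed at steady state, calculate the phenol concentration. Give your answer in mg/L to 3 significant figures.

Outflow Q = 3.52 m³/s × 3.156e+07 s/yr = 1.111e+08 m³/yr.
Steady-state CSTR mass balance: W = Q·C + k·V·C, so C = W/(Q + kV).
Q + kV = 1.111e+08 + 8.9·1.87e+06 = 1.277e+08 m³/yr.
C = 143000/1.277e+08 = 0.00112 kg/m³ = 1.12 mg/L.

1.12 mg/L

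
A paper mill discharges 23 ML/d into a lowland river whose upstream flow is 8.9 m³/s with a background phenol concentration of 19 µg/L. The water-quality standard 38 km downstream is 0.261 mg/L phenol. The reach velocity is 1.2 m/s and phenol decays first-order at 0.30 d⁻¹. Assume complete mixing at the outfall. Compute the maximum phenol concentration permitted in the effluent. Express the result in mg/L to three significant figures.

23 ML/d = 0.2662 m³/s.
19 µg/L = 0.019 mg/L.
Travel time to the compliance point: t = 3.8e+04/1.2 = 3.167e+04 s = 0.3665 d; decay factor exp(−0.30·0.3665) = 0.8959.
So the concentration just after mixing may be at most 0.261/0.8959 = 0.2913 mg/L.
Mass balance: 0.2913·9.166 = 0.2662·Cₑ + 8.9·0.019.
Cₑ = (2.67 − 0.1691) / 0.2662 = 9.396 mg/L.

9.40 mg/L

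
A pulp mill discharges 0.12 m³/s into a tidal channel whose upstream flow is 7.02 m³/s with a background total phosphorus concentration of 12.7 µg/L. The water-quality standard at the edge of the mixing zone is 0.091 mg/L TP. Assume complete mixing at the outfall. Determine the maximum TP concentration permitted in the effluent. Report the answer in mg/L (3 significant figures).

12.7 µg/L = 0.0127 mg/L.
Mass balance: 0.091·7.14 = 0.12·Cₑ + 7.02·0.0127.
Cₑ = (0.6497 − 0.08915) / 0.12 = 4.672 mg/L.

4.67 mg/L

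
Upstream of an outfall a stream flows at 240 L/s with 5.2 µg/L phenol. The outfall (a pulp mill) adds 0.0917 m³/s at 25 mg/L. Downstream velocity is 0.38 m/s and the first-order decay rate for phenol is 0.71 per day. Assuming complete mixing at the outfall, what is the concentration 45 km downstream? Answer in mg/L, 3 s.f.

240 L/s = 0.24 m³/s.
5.2 µg/L = 0.0052 mg/L.
After complete mixing, C₀ = (0.0917·25 + 0.24·0.0052) / 0.3317 = 6.915 mg/L.
Travel time t = 4.5e+04 m / 0.38 m/s = 1.184e+05 s = 1.371 d.
C = 6.915·exp(−0.71·1.371) = 6.915·0.3779 = 2.613 mg/L.

2.61 mg/L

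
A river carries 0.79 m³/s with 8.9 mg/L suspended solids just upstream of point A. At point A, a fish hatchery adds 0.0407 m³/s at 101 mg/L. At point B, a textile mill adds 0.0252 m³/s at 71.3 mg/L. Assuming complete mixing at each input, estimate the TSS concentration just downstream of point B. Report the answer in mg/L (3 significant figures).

15.1 mg/L

After input A: C = (0.79·8.9 + 0.0407·101) / 0.8307 = 13.41 mg/L.
After input B: C = (0.8307·13.41 + 0.0252·71.3) / 0.8559 = 15.12 mg/L.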